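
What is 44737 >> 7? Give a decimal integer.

349

44737 = 1010111011000001
shift right by 7 → 0000000101011101 = 349
(equivalently, floor(44737 / 128))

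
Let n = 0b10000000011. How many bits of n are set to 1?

3

n = 10000000011
Count the 1s: 1 + 1 + 1 = 3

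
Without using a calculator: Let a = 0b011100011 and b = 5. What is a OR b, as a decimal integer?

231

a = 11100011
5 = 00000101
 OR → 11100111 = 231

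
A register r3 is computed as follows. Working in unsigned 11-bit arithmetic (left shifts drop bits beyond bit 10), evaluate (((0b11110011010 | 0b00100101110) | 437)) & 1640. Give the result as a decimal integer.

0b11110011010 = 11110011010
0b00100101110 = 00100101110
→ | → 11110111110 = 1982
437 = 00110110101
→ | → 11110111111 = 1983
1640 = 11001101000
→ & → 11000101000 = 1576

1576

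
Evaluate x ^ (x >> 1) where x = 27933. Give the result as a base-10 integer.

23443

x = 110110100011101 = 27933
x>>1 = 011011010001110
XOR  = 101101110010011 = 23443
(x ^ (x >> 1) gives the standard binary-reflected Gray code of x.)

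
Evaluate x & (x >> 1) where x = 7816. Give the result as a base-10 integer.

x = 1111010001000 = 7816
x>>1 = 0111101000100
AND  = 0111000000000 = 3584
(x & (x >> 1) has a 1 wherever x has two consecutive 1 bits.)

3584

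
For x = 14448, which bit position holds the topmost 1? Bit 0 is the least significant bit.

14448 = 11100001110000
The topmost 1 is at position 13 (since 2^13 = 8192 ≤ 14448 < 16384).

13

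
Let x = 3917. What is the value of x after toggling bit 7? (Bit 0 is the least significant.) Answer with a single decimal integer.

4045

x = 0111101001101
bit 7 is currently 0; toggle it via x ^ (1 << 7) = x ^ 128
→ 0111111001101 = 4045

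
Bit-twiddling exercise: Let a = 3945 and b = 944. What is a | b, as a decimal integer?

3945 = 111101101001
944 = 001110110000
 OR → 111111111001 = 4089

4089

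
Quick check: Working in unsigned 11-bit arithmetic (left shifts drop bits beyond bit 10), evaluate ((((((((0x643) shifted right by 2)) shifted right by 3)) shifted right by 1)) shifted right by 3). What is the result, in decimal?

3

0x643 = 11001000011
→ shifted right by 2 → 00110010000 = 400
→ shifted right by 3 → 00000110010 = 50
→ shifted right by 1 → 00000011001 = 25
→ shifted right by 3 → 00000000011 = 3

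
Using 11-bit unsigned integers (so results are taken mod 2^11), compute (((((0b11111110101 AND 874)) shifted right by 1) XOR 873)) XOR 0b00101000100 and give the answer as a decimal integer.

0b11111110101 = 11111110101
874 = 01101101010
→ AND → 01101100000 = 864
→ shifted right by 1 → 00110110000 = 432
873 = 01101101001
→ XOR → 01011011001 = 729
0b00101000100 = 00101000100
→ XOR → 01110011101 = 925

925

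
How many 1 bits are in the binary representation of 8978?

5

8978 = 10001100010010
Count the 1s: 1 + 1 + 1 + 1 + 1 = 5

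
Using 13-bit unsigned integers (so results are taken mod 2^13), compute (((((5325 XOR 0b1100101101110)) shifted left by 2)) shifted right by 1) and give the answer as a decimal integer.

2886

5325 = 1010011001101
0b1100101101110 = 1100101101110
→ XOR → 0110110100011 = 3491
→ shifted left by 2 (mod 2^13) → 1011010001100 = 5772
→ shifted right by 1 → 0101101000110 = 2886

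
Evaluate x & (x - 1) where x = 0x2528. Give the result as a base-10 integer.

9504

x = 10010100101000 = 9512
x - 1 = 10010100100111
AND   = 10010100100000 = 9504
(x & (x - 1) clears the lowest set bit of x.)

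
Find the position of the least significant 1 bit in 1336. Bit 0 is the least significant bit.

3

1336 = 10100111000
Trailing zeros: 3, so the lowest set bit is bit 3 (value 8).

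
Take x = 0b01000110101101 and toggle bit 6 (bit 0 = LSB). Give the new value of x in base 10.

4589

x = 01000110101101
bit 6 is currently 0; toggle it via x ^ (1 << 6) = x ^ 64
→ 01000111101101 = 4589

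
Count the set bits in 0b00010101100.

4

n = 10101100
Count the 1s: 1 + 1 + 1 + 1 = 4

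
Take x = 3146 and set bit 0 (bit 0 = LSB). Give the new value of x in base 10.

x = 110001001010
bit 0 is currently 0; set it via x | (1 << 0) = x | 1
→ 110001001011 = 3147

3147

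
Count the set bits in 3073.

3073 = 110000000001
Count the 1s: 1 + 1 + 1 = 3

3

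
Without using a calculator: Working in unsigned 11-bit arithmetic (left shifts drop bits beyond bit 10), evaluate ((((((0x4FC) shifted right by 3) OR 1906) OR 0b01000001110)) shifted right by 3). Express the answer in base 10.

255

0x4FC = 10011111100
→ shifted right by 3 → 00010011111 = 159
1906 = 11101110010
→ OR → 11111111111 = 2047
0b01000001110 = 01000001110
→ OR → 11111111111 = 2047
→ shifted right by 3 → 00011111111 = 255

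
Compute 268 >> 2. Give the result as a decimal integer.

67

268 = 100001100
shift right by 2 → 001000011 = 67
(equivalently, floor(268 / 4))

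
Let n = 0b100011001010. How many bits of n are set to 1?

n = 100011001010
Count the 1s: 1 + 1 + 1 + 1 + 1 = 5

5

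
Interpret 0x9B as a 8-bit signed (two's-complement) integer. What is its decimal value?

pattern = 10011011 (MSB is 1 ⇒ negative)
Invert: 01100100, add 1 → 01100101 = 101, so the value is -101.
(Equivalently: 155 - 2^8 = 155 - 256 = -101.)

-101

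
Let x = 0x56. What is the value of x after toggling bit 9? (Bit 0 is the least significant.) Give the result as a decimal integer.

x = 0001010110
bit 9 is currently 0; toggle it via x ^ (1 << 9) = x ^ 512
→ 1001010110 = 598

598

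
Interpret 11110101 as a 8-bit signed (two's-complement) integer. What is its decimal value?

-11

pattern = 11110101 (MSB is 1 ⇒ negative)
Invert: 00001010, add 1 → 00001011 = 11, so the value is -11.
(Equivalently: 245 - 2^8 = 245 - 256 = -11.)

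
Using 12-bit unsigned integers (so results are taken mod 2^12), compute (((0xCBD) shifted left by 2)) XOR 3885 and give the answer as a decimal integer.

3545

0xCBD = 110010111101
→ shifted left by 2 (mod 2^12) → 001011110100 = 756
3885 = 111100101101
→ XOR → 110111011001 = 3545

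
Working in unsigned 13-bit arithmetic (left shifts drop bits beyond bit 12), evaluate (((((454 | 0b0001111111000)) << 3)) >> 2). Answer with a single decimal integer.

454 = 0000111000110
0b0001111111000 = 0001111111000
→ | → 0001111111110 = 1022
→ << 3 (mod 2^13) → 1111111110000 = 8176
→ >> 2 → 0011111111100 = 2044

2044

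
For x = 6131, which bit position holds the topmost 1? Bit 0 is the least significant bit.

12

6131 = 1011111110011
The topmost 1 is at position 12 (since 2^12 = 4096 ≤ 6131 < 8192).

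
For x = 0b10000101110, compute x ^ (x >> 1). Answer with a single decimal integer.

1593

x = 10000101110 = 1070
x>>1 = 01000010111
XOR  = 11000111001 = 1593
(x ^ (x >> 1) gives the standard binary-reflected Gray code of x.)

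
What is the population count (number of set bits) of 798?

6

798 = 1100011110
Count the 1s: 1 + 1 + 1 + 1 + 1 + 1 = 6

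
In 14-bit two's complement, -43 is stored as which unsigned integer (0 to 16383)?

43 in 14 bits: 00000000101011
Invert: 11111111010100
Add 1:  11111111010101 = 16341
(Check: 2^14 - 43 = 16384 - 43 = 16341.)

16341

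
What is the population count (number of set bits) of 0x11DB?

8

0x11DB = 1000111011011
Count the 1s: 1 + 1 + 1 + 1 + 1 + 1 + 1 + 1 = 8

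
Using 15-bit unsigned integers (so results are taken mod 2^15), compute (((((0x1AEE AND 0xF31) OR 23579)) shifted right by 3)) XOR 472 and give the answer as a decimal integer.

2591

0x1AEE = 001101011101110
0xF31 = 000111100110001
→ AND → 000101000100000 = 2592
23579 = 101110000011011
→ OR → 101111000111011 = 24123
→ shifted right by 3 → 000101111000111 = 3015
472 = 000000111011000
→ XOR → 000101000011111 = 2591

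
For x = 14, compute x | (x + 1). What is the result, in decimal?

15

x = 1110 = 14
x + 1 = 1111
OR    = 1111 = 15
(x | (x + 1) sets the lowest cleared bit.)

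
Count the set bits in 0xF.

4

0xF = 1111
Count the 1s: 1 + 1 + 1 + 1 = 4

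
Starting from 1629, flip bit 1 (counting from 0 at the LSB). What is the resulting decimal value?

x = 011001011101
bit 1 is currently 0; toggle it via x ^ (1 << 1) = x ^ 2
→ 011001011111 = 1631

1631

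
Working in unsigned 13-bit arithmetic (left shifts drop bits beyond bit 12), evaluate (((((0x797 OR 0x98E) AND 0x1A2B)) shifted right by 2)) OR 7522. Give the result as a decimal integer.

8162

0x797 = 0011110010111
0x98E = 0100110001110
→ OR → 0111110011111 = 3999
0x1A2B = 1101000101011
→ AND → 0101000001011 = 2571
→ shifted right by 2 → 0001010000010 = 642
7522 = 1110101100010
→ OR → 1111111100010 = 8162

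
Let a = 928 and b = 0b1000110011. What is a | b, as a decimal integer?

928 = 1110100000
b = 1000110011
 OR → 1110110011 = 947

947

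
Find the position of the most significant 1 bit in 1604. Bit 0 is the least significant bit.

1604 = 11001000100
The topmost 1 is at position 10 (since 2^10 = 1024 ≤ 1604 < 2048).

10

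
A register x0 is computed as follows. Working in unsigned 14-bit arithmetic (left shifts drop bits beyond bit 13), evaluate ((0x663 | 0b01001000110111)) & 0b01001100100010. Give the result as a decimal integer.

4642

0x663 = 00011001100011
0b01001000110111 = 01001000110111
→ | → 01011001110111 = 5751
0b01001100100010 = 01001100100010
→ & → 01001000100010 = 4642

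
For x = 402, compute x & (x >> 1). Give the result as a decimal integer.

x = 110010010 = 402
x>>1 = 011001001
AND  = 010000000 = 128
(x & (x >> 1) has a 1 wherever x has two consecutive 1 bits.)

128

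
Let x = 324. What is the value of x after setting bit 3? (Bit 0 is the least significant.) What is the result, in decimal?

x = 101000100
bit 3 is currently 0; set it via x | (1 << 3) = x | 8
→ 101001100 = 332

332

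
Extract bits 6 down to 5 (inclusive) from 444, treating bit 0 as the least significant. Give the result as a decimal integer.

v = 110111100
Shift right by 5: 1101
Mask low 2 bits: 01 = 1

1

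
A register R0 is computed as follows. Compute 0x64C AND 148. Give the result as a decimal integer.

0x64C = 11001001100
148 = 00010010100
AND → 00000000100 = 4

4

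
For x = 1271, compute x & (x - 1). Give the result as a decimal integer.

1270

x = 10011110111 = 1271
x - 1 = 10011110110
AND   = 10011110110 = 1270
(x & (x - 1) clears the lowest set bit of x.)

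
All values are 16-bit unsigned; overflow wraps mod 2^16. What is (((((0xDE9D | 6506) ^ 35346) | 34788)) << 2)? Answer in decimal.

0xDE9D = 1101111010011101
6506 = 0001100101101010
→ | → 1101111111111111 = 57343
35346 = 1000101000010010
→ ^ → 0101010111101101 = 21997
34788 = 1000011111100100
→ | → 1101011111101101 = 55277
→ << 2 (mod 2^16) → 0101111110110100 = 24500

24500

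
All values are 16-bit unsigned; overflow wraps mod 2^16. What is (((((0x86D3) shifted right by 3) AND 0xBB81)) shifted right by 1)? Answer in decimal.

2112

0x86D3 = 1000011011010011
→ shifted right by 3 → 0001000011011010 = 4314
0xBB81 = 1011101110000001
→ AND → 0001000010000000 = 4224
→ shifted right by 1 → 0000100001000000 = 2112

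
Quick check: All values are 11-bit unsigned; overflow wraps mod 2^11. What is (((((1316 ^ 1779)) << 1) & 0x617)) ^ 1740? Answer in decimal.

202

1316 = 10100100100
1779 = 11011110011
→ ^ → 01111010111 = 983
→ << 1 (mod 2^11) → 11110101110 = 1966
0x617 = 11000010111
→ & → 11000000110 = 1542
1740 = 11011001100
→ ^ → 00011001010 = 202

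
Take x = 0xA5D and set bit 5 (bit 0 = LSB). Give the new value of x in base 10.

2685

x = 101001011101
bit 5 is currently 0; set it via x | (1 << 5) = x | 32
→ 101001111101 = 2685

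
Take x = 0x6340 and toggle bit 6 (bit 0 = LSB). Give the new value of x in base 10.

x = 110001101000000
bit 6 is currently 1; toggle it via x ^ (1 << 6) = x ^ 64
→ 110001100000000 = 25344

25344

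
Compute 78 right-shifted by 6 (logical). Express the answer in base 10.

1

78 = 1001110
shift right by 6 → 0000001 = 1
(equivalently, floor(78 / 64))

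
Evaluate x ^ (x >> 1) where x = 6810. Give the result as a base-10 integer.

x = 1101010011010 = 6810
x>>1 = 0110101001101
XOR  = 1011111010111 = 6103
(x ^ (x >> 1) gives the standard binary-reflected Gray code of x.)

6103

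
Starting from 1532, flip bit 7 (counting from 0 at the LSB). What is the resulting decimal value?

1404

x = 10111111100
bit 7 is currently 1; toggle it via x ^ (1 << 7) = x ^ 128
→ 10101111100 = 1404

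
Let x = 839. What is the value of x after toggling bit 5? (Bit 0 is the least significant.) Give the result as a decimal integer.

x = 00001101000111
bit 5 is currently 0; toggle it via x ^ (1 << 5) = x ^ 32
→ 00001101100111 = 871

871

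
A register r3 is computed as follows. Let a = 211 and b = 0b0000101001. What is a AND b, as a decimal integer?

1

211 = 11010011
b = 00101001
AND → 00000001 = 1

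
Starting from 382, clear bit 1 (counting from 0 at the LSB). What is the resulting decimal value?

x = 00101111110
bit 1 is currently 1; clear it via x & ~(1 << 1) = x & ~2
→ 00101111100 = 380

380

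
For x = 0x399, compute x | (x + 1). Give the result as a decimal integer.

x = 1110011001 = 921
x + 1 = 1110011010
OR    = 1110011011 = 923
(x | (x + 1) sets the lowest cleared bit.)

923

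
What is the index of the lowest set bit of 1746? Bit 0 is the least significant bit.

1746 = 11011010010
Trailing zeros: 1, so the lowest set bit is bit 1 (value 2).

1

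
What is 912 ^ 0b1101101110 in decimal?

912 = 1110010000
b = 1101101110
XOR → 0011111110 = 254

254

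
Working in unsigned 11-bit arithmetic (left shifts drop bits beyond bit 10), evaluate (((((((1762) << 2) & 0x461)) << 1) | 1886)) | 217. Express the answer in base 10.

2015

1762 = 11011100010
→ << 2 (mod 2^11) → 01110001000 = 904
0x461 = 10001100001
→ & → 00000000000 = 0
→ << 1 (mod 2^11) → 00000000000 = 0
1886 = 11101011110
→ | → 11101011110 = 1886
217 = 00011011001
→ | → 11111011111 = 2015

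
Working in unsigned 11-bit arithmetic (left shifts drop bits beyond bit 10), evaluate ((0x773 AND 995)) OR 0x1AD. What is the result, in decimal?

0x773 = 11101110011
995 = 01111100011
→ AND → 01101100011 = 867
0x1AD = 00110101101
→ OR → 01111101111 = 1007

1007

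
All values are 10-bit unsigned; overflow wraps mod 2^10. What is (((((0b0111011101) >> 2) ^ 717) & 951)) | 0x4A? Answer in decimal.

762

0b0111011101 = 0111011101
→ >> 2 → 0001110111 = 119
717 = 1011001101
→ ^ → 1010111010 = 698
951 = 1110110111
→ & → 1010110010 = 690
0x4A = 0001001010
→ | → 1011111010 = 762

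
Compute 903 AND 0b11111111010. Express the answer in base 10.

898

903 = 01110000111
b = 11111111010
AND → 01110000010 = 898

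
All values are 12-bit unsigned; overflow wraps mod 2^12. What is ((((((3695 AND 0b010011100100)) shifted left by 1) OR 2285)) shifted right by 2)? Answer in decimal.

571

3695 = 111001101111
0b010011100100 = 010011100100
→ AND → 010001100100 = 1124
→ shifted left by 1 (mod 2^12) → 100011001000 = 2248
2285 = 100011101101
→ OR → 100011101101 = 2285
→ shifted right by 2 → 001000111011 = 571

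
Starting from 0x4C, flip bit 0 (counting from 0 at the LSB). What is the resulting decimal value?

x = 01001100
bit 0 is currently 0; toggle it via x ^ (1 << 0) = x ^ 1
→ 01001101 = 77

77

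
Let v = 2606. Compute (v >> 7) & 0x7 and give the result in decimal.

4

v = 000101000101110
Shift right by 7: 00010100
Mask low 3 bits: 100 = 4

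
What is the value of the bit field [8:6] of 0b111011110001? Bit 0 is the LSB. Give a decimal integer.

v = 111011110001
Shift right by 6: 111011
Mask low 3 bits: 011 = 3

3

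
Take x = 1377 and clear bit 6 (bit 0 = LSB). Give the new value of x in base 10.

x = 010101100001
bit 6 is currently 1; clear it via x & ~(1 << 6) = x & ~64
→ 010100100001 = 1313

1313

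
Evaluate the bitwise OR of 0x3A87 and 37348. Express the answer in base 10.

48103

0x3A87 = 0011101010000111
37348 = 1001000111100100
 OR → 1011101111100111 = 48103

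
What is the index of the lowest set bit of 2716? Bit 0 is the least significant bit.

2

2716 = 101010011100
Trailing zeros: 2, so the lowest set bit is bit 2 (value 4).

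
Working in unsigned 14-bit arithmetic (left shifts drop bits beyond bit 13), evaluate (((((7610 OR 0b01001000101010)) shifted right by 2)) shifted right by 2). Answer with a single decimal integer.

507

7610 = 01110110111010
0b01001000101010 = 01001000101010
→ OR → 01111110111010 = 8122
→ shifted right by 2 → 00011111101110 = 2030
→ shifted right by 2 → 00000111111011 = 507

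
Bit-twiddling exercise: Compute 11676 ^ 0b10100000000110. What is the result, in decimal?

1434

11676 = 10110110011100
b = 10100000000110
XOR → 00010110011010 = 1434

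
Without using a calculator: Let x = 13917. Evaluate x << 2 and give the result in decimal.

13917 = 0011011001011101
shift left by 2 → 1101100101110100 = 55668
(equivalently, 13917 × 2^2 = 13917 × 4)

55668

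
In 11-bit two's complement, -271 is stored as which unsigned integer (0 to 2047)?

271 in 11 bits: 00100001111
Invert: 11011110000
Add 1:  11011110001 = 1777
(Check: 2^11 - 271 = 2048 - 271 = 1777.)

1777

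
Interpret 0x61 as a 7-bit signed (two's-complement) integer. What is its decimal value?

pattern = 1100001 (MSB is 1 ⇒ negative)
Invert: 0011110, add 1 → 0011111 = 31, so the value is -31.
(Equivalently: 97 - 2^7 = 97 - 128 = -31.)

-31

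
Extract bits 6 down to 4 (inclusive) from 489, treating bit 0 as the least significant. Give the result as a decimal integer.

6

v = 111101001
Shift right by 4: 11110
Mask low 3 bits: 110 = 6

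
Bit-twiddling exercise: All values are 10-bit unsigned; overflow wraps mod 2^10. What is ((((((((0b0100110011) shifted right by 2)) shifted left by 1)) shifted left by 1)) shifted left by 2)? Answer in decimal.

0b0100110011 = 0100110011
→ shifted right by 2 → 0001001100 = 76
→ shifted left by 1 (mod 2^10) → 0010011000 = 152
→ shifted left by 1 (mod 2^10) → 0100110000 = 304
→ shifted left by 2 (mod 2^10) → 0011000000 = 192

192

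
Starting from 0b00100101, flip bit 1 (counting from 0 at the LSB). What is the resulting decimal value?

39

x = 00100101
bit 1 is currently 0; toggle it via x ^ (1 << 1) = x ^ 2
→ 00100111 = 39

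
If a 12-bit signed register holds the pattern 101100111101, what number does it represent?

-1219

pattern = 101100111101 (MSB is 1 ⇒ negative)
Invert: 010011000010, add 1 → 010011000011 = 1219, so the value is -1219.
(Equivalently: 2877 - 2^12 = 2877 - 4096 = -1219.)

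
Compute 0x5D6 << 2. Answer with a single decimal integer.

0x5D6 = 0010111010110
shift left by 2 → 1011101011000 = 5976
(equivalently, 1494 × 2^2 = 1494 × 4)

5976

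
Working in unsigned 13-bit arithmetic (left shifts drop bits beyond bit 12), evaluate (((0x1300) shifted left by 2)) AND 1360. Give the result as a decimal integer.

0x1300 = 1001100000000
→ shifted left by 2 (mod 2^13) → 0110000000000 = 3072
1360 = 0010101010000
→ AND → 0010000000000 = 1024

1024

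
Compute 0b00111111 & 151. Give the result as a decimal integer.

23

a = 00111111
151 = 10010111
AND → 00010111 = 23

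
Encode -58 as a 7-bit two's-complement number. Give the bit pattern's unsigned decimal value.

70

58 in 7 bits: 0111010
Invert: 1000101
Add 1:  1000110 = 70
(Check: 2^7 - 58 = 128 - 58 = 70.)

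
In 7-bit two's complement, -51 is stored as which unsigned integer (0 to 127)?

51 in 7 bits: 0110011
Invert: 1001100
Add 1:  1001101 = 77
(Check: 2^7 - 51 = 128 - 51 = 77.)

77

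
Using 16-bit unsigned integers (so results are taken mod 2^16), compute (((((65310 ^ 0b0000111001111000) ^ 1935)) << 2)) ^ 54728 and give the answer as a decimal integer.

65310 = 1111111100011110
0b0000111001111000 = 0000111001111000
→ ^ → 1111000101100110 = 61798
1935 = 0000011110001111
→ ^ → 1111011011101001 = 63209
→ << 2 (mod 2^16) → 1101101110100100 = 56228
54728 = 1101010111001000
→ ^ → 0000111001101100 = 3692

3692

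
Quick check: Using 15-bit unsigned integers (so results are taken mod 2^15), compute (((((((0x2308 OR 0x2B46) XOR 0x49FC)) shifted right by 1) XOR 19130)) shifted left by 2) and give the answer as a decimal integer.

28556

0x2308 = 010001100001000
0x2B46 = 010101101000110
→ OR → 010101101001110 = 11086
0x49FC = 100100111111100
→ XOR → 110001010110010 = 25266
→ shifted right by 1 → 011000101011001 = 12633
19130 = 100101010111010
→ XOR → 111101111100011 = 31715
→ shifted left by 2 (mod 2^15) → 110111110001100 = 28556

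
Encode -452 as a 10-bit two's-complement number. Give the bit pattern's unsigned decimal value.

452 in 10 bits: 0111000100
Invert: 1000111011
Add 1:  1000111100 = 572
(Check: 2^10 - 452 = 1024 - 452 = 572.)

572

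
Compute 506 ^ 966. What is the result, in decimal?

506 = 0111111010
966 = 1111000110
XOR → 1000111100 = 572

572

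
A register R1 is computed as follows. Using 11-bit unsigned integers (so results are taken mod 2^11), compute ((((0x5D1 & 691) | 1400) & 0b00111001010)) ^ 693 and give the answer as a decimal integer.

0x5D1 = 10111010001
691 = 01010110011
→ & → 00010010001 = 145
1400 = 10101111000
→ | → 10111111001 = 1529
0b00111001010 = 00111001010
→ & → 00111001000 = 456
693 = 01010110101
→ ^ → 01101111101 = 893

893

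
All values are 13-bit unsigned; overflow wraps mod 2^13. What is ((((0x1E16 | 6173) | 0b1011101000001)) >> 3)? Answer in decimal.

0x1E16 = 1111000010110
6173 = 1100000011101
→ | → 1111000011111 = 7711
0b1011101000001 = 1011101000001
→ | → 1111101011111 = 8031
→ >> 3 → 0001111101011 = 1003

1003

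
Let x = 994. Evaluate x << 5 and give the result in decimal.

994 = 000001111100010
shift left by 5 → 111110001000000 = 31808
(equivalently, 994 × 2^5 = 994 × 32)

31808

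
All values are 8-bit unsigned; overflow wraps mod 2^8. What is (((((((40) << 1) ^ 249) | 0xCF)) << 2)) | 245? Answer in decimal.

253

40 = 00101000
→ << 1 (mod 2^8) → 01010000 = 80
249 = 11111001
→ ^ → 10101001 = 169
0xCF = 11001111
→ | → 11101111 = 239
→ << 2 (mod 2^8) → 10111100 = 188
245 = 11110101
→ | → 11111101 = 253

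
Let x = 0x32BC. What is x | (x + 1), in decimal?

12989

x = 11001010111100 = 12988
x + 1 = 11001010111101
OR    = 11001010111101 = 12989
(x | (x + 1) sets the lowest cleared bit.)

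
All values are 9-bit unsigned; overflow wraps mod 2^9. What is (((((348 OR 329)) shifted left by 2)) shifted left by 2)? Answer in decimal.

348 = 101011100
329 = 101001001
→ OR → 101011101 = 349
→ shifted left by 2 (mod 2^9) → 101110100 = 372
→ shifted left by 2 (mod 2^9) → 111010000 = 464

464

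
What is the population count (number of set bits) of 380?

380 = 101111100
Count the 1s: 1 + 1 + 1 + 1 + 1 + 1 = 6

6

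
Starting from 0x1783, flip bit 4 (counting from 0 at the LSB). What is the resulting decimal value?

6035

x = 1011110000011
bit 4 is currently 0; toggle it via x ^ (1 << 4) = x ^ 16
→ 1011110010011 = 6035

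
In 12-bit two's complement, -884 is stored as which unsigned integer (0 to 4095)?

884 in 12 bits: 001101110100
Invert: 110010001011
Add 1:  110010001100 = 3212
(Check: 2^12 - 884 = 4096 - 884 = 3212.)

3212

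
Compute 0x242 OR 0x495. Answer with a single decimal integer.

0x242 = 01001000010
0x495 = 10010010101
 OR → 11011010111 = 1751

1751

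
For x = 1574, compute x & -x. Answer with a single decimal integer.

x = 11000100110 = 1574
-x (two's complement) = …00111011010
AND   = 00000000010 = 2
(x & -x isolates the lowest set bit of x.)

2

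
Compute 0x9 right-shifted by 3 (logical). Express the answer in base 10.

1

0x9 = 1001
shift right by 3 → 0001 = 1
(equivalently, floor(9 / 8))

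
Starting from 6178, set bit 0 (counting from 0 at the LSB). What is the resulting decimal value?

x = 01100000100010
bit 0 is currently 0; set it via x | (1 << 0) = x | 1
→ 01100000100011 = 6179

6179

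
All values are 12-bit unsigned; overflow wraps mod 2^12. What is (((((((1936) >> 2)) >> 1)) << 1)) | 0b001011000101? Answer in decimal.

1936 = 011110010000
→ >> 2 → 000111100100 = 484
→ >> 1 → 000011110010 = 242
→ << 1 (mod 2^12) → 000111100100 = 484
0b001011000101 = 001011000101
→ | → 001111100101 = 997

997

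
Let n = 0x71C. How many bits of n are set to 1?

6

0x71C = 11100011100
Count the 1s: 1 + 1 + 1 + 1 + 1 + 1 = 6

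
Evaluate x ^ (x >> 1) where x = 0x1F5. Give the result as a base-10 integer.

271

x = 111110101 = 501
x>>1 = 011111010
XOR  = 100001111 = 271
(x ^ (x >> 1) gives the standard binary-reflected Gray code of x.)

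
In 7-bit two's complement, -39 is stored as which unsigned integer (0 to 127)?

39 in 7 bits: 0100111
Invert: 1011000
Add 1:  1011001 = 89
(Check: 2^7 - 39 = 128 - 39 = 89.)

89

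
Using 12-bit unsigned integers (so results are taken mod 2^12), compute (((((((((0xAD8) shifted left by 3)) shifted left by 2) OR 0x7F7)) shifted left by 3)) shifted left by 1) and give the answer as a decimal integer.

3952

0xAD8 = 101011011000
→ shifted left by 3 (mod 2^12) → 011011000000 = 1728
→ shifted left by 2 (mod 2^12) → 101100000000 = 2816
0x7F7 = 011111110111
→ OR → 111111110111 = 4087
→ shifted left by 3 (mod 2^12) → 111110111000 = 4024
→ shifted left by 1 (mod 2^12) → 111101110000 = 3952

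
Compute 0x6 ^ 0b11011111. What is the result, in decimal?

217

0x6 = 00000110
b = 11011111
XOR → 11011001 = 217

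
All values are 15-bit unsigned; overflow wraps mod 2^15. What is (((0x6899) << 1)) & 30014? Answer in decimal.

20786

0x6899 = 110100010011001
→ << 1 (mod 2^15) → 101000100110010 = 20786
30014 = 111010100111110
→ & → 101000100110010 = 20786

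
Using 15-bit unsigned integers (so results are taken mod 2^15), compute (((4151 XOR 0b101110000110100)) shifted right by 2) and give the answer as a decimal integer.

4864

4151 = 001000000110111
0b101110000110100 = 101110000110100
→ XOR → 100110000000011 = 19459
→ shifted right by 2 → 001001100000000 = 4864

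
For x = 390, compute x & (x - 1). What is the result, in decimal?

388

x = 110000110 = 390
x - 1 = 110000101
AND   = 110000100 = 388
(x & (x - 1) clears the lowest set bit of x.)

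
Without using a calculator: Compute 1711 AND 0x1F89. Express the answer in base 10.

1711 = 0011010101111
0x1F89 = 1111110001001
AND → 0011010001001 = 1673

1673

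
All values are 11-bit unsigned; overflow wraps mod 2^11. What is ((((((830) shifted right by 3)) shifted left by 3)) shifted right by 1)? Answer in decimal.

412

830 = 01100111110
→ shifted right by 3 → 00001100111 = 103
→ shifted left by 3 (mod 2^11) → 01100111000 = 824
→ shifted right by 1 → 00110011100 = 412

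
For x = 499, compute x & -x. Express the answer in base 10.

1

x = 111110011 = 499
-x (two's complement) = …000001101
AND   = 000000001 = 1
(x & -x isolates the lowest set bit of x.)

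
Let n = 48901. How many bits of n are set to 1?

48901 = 1011111100000101
Count the 1s: 1 + 1 + 1 + 1 + 1 + 1 + 1 + 1 + 1 = 9

9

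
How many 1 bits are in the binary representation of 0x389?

5

0x389 = 1110001001
Count the 1s: 1 + 1 + 1 + 1 + 1 = 5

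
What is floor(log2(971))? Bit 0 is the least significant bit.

9

971 = 1111001011
The topmost 1 is at position 9 (since 2^9 = 512 ≤ 971 < 1024).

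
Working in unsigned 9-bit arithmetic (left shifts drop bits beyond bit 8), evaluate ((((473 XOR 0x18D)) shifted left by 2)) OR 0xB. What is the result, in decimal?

473 = 111011001
0x18D = 110001101
→ XOR → 001010100 = 84
→ shifted left by 2 (mod 2^9) → 101010000 = 336
0xB = 000001011
→ OR → 101011011 = 347

347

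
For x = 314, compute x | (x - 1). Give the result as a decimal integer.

x = 100111010 = 314
x - 1 = 100111001
OR    = 100111011 = 315
(x | (x - 1) sets all bits below the lowest set bit.)

315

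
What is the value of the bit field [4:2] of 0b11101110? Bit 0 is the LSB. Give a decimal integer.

v = 11101110
Shift right by 2: 111011
Mask low 3 bits: 011 = 3

3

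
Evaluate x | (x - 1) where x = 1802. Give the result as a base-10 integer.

x = 11100001010 = 1802
x - 1 = 11100001001
OR    = 11100001011 = 1803
(x | (x - 1) sets all bits below the lowest set bit.)

1803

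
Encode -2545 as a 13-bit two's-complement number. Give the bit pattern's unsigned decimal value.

2545 in 13 bits: 0100111110001
Invert: 1011000001110
Add 1:  1011000001111 = 5647
(Check: 2^13 - 2545 = 8192 - 2545 = 5647.)

5647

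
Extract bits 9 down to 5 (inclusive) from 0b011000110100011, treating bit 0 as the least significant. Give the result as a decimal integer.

v = 011000110100011
Shift right by 5: 0110001101
Mask low 5 bits: 01101 = 13

13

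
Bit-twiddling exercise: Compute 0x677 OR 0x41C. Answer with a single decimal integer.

1663

0x677 = 11001110111
0x41C = 10000011100
 OR → 11001111111 = 1663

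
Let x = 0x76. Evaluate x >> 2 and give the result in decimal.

29

0x76 = 1110110
shift right by 2 → 0011101 = 29
(equivalently, floor(118 / 4))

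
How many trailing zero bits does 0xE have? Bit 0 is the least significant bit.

0xE = 1110
Trailing zeros: 1, so the lowest set bit is bit 1 (value 2).

1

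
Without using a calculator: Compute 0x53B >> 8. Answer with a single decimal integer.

5

0x53B = 10100111011
shift right by 8 → 00000000101 = 5
(equivalently, floor(1339 / 256))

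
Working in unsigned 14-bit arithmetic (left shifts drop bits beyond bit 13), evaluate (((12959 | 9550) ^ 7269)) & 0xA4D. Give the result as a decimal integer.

2568

12959 = 11001010011111
9550 = 10010101001110
→ | → 11011111011111 = 14303
7269 = 01110001100101
→ ^ → 10101110111010 = 11194
0xA4D = 00101001001101
→ & → 00101000001000 = 2568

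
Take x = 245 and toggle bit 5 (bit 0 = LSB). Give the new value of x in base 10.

213

x = 11110101
bit 5 is currently 1; toggle it via x ^ (1 << 5) = x ^ 32
→ 11010101 = 213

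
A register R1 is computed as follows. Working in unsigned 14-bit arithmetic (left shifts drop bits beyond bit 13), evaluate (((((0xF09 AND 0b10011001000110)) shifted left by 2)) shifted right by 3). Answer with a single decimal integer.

0xF09 = 00111100001001
0b10011001000110 = 10011001000110
→ AND → 00011000000000 = 1536
→ shifted left by 2 (mod 2^14) → 01100000000000 = 6144
→ shifted right by 3 → 00001100000000 = 768

768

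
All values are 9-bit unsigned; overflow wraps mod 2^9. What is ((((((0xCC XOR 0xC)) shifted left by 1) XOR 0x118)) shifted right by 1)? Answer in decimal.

76

0xCC = 011001100
0xC = 000001100
→ XOR → 011000000 = 192
→ shifted left by 1 (mod 2^9) → 110000000 = 384
0x118 = 100011000
→ XOR → 010011000 = 152
→ shifted right by 1 → 001001100 = 76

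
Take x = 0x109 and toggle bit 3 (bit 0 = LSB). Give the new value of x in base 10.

x = 0100001001
bit 3 is currently 1; toggle it via x ^ (1 << 3) = x ^ 8
→ 0100000001 = 257

257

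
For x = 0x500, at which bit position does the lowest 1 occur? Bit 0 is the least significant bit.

8

0x500 = 10100000000
Trailing zeros: 8, so the lowest set bit is bit 8 (value 256).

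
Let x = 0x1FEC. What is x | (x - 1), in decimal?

8175

x = 1111111101100 = 8172
x - 1 = 1111111101011
OR    = 1111111101111 = 8175
(x | (x - 1) sets all bits below the lowest set bit.)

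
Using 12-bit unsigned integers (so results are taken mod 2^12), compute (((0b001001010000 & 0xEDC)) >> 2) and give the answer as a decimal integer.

0b001001010000 = 001001010000
0xEDC = 111011011100
→ & → 001001010000 = 592
→ >> 2 → 000010010100 = 148

148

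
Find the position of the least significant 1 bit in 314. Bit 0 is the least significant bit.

314 = 100111010
Trailing zeros: 1, so the lowest set bit is bit 1 (value 2).

1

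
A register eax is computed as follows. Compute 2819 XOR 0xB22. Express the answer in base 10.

2819 = 101100000011
0xB22 = 101100100010
XOR → 000000100001 = 33

33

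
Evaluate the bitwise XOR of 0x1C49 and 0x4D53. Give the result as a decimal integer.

20762

0x1C49 = 001110001001001
0x4D53 = 100110101010011
XOR → 101000100011010 = 20762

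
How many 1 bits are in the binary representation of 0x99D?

7

0x99D = 100110011101
Count the 1s: 1 + 1 + 1 + 1 + 1 + 1 + 1 = 7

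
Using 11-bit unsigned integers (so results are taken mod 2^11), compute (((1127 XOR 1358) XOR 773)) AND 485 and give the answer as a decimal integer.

36

1127 = 10001100111
1358 = 10101001110
→ XOR → 00100101001 = 297
773 = 01100000101
→ XOR → 01000101100 = 556
485 = 00111100101
→ AND → 00000100100 = 36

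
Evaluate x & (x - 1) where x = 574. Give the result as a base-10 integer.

x = 1000111110 = 574
x - 1 = 1000111101
AND   = 1000111100 = 572
(x & (x - 1) clears the lowest set bit of x.)

572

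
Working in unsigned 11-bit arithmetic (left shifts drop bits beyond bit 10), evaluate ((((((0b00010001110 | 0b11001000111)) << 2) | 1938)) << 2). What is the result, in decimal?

1784

0b00010001110 = 00010001110
0b11001000111 = 11001000111
→ | → 11011001111 = 1743
→ << 2 (mod 2^11) → 01100111100 = 828
1938 = 11110010010
→ | → 11110111110 = 1982
→ << 2 (mod 2^11) → 11011111000 = 1784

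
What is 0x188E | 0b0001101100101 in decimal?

0x188E = 1100010001110
b = 0001101100101
 OR → 1101111101111 = 7151

7151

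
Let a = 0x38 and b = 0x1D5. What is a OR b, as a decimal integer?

509

0x38 = 000111000
0x1D5 = 111010101
 OR → 111111101 = 509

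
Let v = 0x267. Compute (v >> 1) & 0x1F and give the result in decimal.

v = 1001100111
Shift right by 1: 100110011
Mask low 5 bits: 10011 = 19

19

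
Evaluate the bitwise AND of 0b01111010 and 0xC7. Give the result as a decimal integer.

a = 01111010
0xC7 = 11000111
AND → 01000010 = 66

66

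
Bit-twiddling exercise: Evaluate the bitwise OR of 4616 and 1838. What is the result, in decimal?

4616 = 1001000001000
1838 = 0011100101110
 OR → 1011100101110 = 5934

5934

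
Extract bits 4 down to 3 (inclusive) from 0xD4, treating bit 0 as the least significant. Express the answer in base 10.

v = 00011010100
Shift right by 3: 00011010
Mask low 2 bits: 10 = 2

2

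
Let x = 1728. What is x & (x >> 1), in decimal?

576

x = 11011000000 = 1728
x>>1 = 01101100000
AND  = 01001000000 = 576
(x & (x >> 1) has a 1 wherever x has two consecutive 1 bits.)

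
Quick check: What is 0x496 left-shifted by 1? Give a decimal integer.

0x496 = 010010010110
shift left by 1 → 100100101100 = 2348
(equivalently, 1174 × 2^1 = 1174 × 2)

2348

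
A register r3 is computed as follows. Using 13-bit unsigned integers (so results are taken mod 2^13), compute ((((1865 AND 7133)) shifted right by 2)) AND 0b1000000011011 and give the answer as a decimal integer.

1865 = 0011101001001
7133 = 1101111011101
→ AND → 0001101001001 = 841
→ shifted right by 2 → 0000011010010 = 210
0b1000000011011 = 1000000011011
→ AND → 0000000010010 = 18

18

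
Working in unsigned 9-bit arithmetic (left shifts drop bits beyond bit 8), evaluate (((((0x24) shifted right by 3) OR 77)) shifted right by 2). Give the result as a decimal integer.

0x24 = 000100100
→ shifted right by 3 → 000000100 = 4
77 = 001001101
→ OR → 001001101 = 77
→ shifted right by 2 → 000010011 = 19

19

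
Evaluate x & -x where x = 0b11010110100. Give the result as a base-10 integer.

x = 11010110100 = 1716
-x (two's complement) = …00101001100
AND   = 00000000100 = 4
(x & -x isolates the lowest set bit of x.)

4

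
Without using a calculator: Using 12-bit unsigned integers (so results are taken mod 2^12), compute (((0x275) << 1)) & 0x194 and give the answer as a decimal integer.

0x275 = 001001110101
→ << 1 (mod 2^12) → 010011101010 = 1258
0x194 = 000110010100
→ & → 000010000000 = 128

128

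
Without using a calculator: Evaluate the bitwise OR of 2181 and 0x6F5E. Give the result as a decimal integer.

2181 = 000100010000101
0x6F5E = 110111101011110
 OR → 110111111011111 = 28639

28639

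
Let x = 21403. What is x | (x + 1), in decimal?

x = 101001110011011 = 21403
x + 1 = 101001110011100
OR    = 101001110011111 = 21407
(x | (x + 1) sets the lowest cleared bit.)

21407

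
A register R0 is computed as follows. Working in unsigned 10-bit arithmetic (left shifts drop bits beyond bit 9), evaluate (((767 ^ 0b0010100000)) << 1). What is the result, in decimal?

190

767 = 1011111111
0b0010100000 = 0010100000
→ ^ → 1001011111 = 607
→ << 1 (mod 2^10) → 0010111110 = 190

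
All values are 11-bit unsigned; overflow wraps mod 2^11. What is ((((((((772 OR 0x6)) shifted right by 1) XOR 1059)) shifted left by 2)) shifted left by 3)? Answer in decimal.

1024

772 = 01100000100
0x6 = 00000000110
→ OR → 01100000110 = 774
→ shifted right by 1 → 00110000011 = 387
1059 = 10000100011
→ XOR → 10110100000 = 1440
→ shifted left by 2 (mod 2^11) → 11010000000 = 1664
→ shifted left by 3 (mod 2^11) → 10000000000 = 1024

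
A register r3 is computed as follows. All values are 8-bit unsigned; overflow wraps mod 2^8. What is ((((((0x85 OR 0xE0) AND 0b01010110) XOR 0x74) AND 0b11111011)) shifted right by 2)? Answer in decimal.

12

0x85 = 10000101
0xE0 = 11100000
→ OR → 11100101 = 229
0b01010110 = 01010110
→ AND → 01000100 = 68
0x74 = 01110100
→ XOR → 00110000 = 48
0b11111011 = 11111011
→ AND → 00110000 = 48
→ shifted right by 2 → 00001100 = 12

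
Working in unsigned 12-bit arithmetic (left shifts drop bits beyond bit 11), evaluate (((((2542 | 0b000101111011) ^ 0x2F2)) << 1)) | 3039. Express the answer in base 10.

4063

2542 = 100111101110
0b000101111011 = 000101111011
→ | → 100111111111 = 2559
0x2F2 = 001011110010
→ ^ → 101100001101 = 2829
→ << 1 (mod 2^12) → 011000011010 = 1562
3039 = 101111011111
→ | → 111111011111 = 4063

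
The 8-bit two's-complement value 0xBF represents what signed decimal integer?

-65

pattern = 10111111 (MSB is 1 ⇒ negative)
Invert: 01000000, add 1 → 01000001 = 65, so the value is -65.
(Equivalently: 191 - 2^8 = 191 - 256 = -65.)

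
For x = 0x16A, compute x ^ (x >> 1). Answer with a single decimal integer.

479

x = 101101010 = 362
x>>1 = 010110101
XOR  = 111011111 = 479
(x ^ (x >> 1) gives the standard binary-reflected Gray code of x.)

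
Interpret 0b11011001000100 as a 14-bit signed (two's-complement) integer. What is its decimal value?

-2492

pattern = 11011001000100 (MSB is 1 ⇒ negative)
Invert: 00100110111011, add 1 → 00100110111100 = 2492, so the value is -2492.
(Equivalently: 13892 - 2^14 = 13892 - 16384 = -2492.)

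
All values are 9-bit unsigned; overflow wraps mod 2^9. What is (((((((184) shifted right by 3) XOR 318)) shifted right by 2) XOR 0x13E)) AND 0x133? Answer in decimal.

304

184 = 010111000
→ shifted right by 3 → 000010111 = 23
318 = 100111110
→ XOR → 100101001 = 297
→ shifted right by 2 → 001001010 = 74
0x13E = 100111110
→ XOR → 101110100 = 372
0x133 = 100110011
→ AND → 100110000 = 304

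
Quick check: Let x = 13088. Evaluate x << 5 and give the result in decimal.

418816

13088 = 0000011001100100000
shift left by 5 → 1100110010000000000 = 418816
(equivalently, 13088 × 2^5 = 13088 × 32)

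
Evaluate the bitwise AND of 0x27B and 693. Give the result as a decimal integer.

561

0x27B = 1001111011
693 = 1010110101
AND → 1000110001 = 561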